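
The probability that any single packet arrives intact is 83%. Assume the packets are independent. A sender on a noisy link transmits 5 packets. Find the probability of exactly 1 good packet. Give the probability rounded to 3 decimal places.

0.003

X ~ Binomial(n=5, p=0.83).
P(X=1) = C(5,1) · p^1 · (1−p)^4
= 5 · 0.83 · 0.00083521 = 0.00347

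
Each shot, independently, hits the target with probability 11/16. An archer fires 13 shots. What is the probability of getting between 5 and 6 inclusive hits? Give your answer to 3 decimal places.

0.071

X ~ Binomial(13, 0.6875); P(5 ≤ X ≤ 6) = Σ C(13,k) p^k (1−p)^(13−k) over k:
  k=5: C(13,5)·0.6875^5·0.3125^8 = 0.01798
  k=6: C(13,6)·0.6875^6·0.3125^7 = 0.05274
Total = 0.07071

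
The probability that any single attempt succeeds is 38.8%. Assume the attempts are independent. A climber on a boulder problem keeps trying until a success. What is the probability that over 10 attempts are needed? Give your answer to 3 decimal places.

Y = number of attempts to the first success; geometric, p = 0.388.
P(Y > 10) = P(first 10 all fail) = (1−p)^10 = 0.00737

0.007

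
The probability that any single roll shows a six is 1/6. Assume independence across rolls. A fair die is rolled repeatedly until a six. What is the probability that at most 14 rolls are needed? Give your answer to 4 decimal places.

Y = number of rolls to the first success; geometric, p = 0.166667.
P(Y ≤ 14) = 1 − (1−p)^14 = 1 − 0.077887 = 0.922113

0.9221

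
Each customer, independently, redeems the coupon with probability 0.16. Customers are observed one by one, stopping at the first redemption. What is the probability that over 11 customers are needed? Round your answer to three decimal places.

0.147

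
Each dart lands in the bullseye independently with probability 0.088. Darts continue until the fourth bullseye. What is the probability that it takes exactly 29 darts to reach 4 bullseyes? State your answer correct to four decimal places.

0.0196

Y = trial on which the fourth success occurs; negative binomial, r=4, p=0.088.
P(Y=29) = C(28,3) · p^4 · (1−p)^25
= 3276 · 5.997e-05 · 0.09997 = 0.019640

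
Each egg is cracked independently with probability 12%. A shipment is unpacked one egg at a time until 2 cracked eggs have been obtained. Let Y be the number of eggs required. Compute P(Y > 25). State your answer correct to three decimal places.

0.180

Needing more than 25 eggs ⇔ fewer than 2 successes in the first 25. With X ~ Binomial(25, 0.12), P(Y > 25) = P(X ≤ 1).
  k=0: C(25,0)·0.12^0·0.88^25 = 0.04093
  k=1: C(25,1)·0.12^1·0.88^24 = 0.13954
P(X ≤ 1) = 0.18047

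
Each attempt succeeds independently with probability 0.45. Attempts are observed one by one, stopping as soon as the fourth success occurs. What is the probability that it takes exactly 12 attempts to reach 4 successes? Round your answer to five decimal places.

0.05665

Y = trial on which the fourth success occurs; negative binomial, r=4, p=0.45.
P(Y=12) = C(11,3) · p^4 · (1−p)^8
= 165 · 0.041006 · 0.0083734 = 0.0566546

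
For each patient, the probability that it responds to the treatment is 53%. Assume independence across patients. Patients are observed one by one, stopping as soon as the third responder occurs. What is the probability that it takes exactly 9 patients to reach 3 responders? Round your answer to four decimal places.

0.0449

Y = trial on which the third success occurs; negative binomial, r=3, p=0.53.
P(Y=9) = C(8,2) · p^3 · (1−p)^6
= 28 · 0.14888 · 0.010779 = 0.044934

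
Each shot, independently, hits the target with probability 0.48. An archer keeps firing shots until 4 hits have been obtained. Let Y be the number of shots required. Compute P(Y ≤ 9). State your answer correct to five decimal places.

0.70519

Finishing within 9 shots ⇔ at least 4 successes in the first 9. With X ~ Binomial(9, 0.48), P(Y ≤ 9) = 1 − P(X ≤ 3).
  k=0: C(9,0)·0.48^0·0.52^9 = 0.0027799
  k=1: C(9,1)·0.48^1·0.52^8 = 0.0230946
  k=2: C(9,2)·0.48^2·0.52^7 = 0.0852724
  k=3: C(9,3)·0.48^3·0.52^6 = 0.1836636
1 − 0.2948105 = 0.7051895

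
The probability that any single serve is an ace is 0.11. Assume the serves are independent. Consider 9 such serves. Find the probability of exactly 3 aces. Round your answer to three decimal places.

0.056

X ~ Binomial(n=9, p=0.11).
P(X=3) = C(9,3) · p^3 · (1−p)^6
= 84 · 0.001331 · 0.49698 = 0.05556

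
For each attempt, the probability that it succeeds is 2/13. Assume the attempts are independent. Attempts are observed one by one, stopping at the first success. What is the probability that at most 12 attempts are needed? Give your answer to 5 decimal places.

0.86529

Y = number of attempts to the first success; geometric, p = 0.153846.
P(Y ≤ 12) = 1 − (1−p)^12 = 1 − 0.1347076 = 0.8652924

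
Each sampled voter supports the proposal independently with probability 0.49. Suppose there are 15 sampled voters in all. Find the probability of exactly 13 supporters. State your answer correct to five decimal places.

0.00256

X ~ Binomial(n=15, p=0.49).
P(X=13) = C(15,13) · p^13 · (1−p)^2
= 105 · 9.3875e-05 · 0.2601 = 0.0025638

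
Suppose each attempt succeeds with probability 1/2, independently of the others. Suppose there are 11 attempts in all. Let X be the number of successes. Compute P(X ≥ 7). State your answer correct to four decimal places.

0.2744

X ~ Binomial(11, 0.50); P(X ≥ 7) = Σ C(11,k) p^k (1−p)^(11−k) over k:
  k=7: C(11,7)·0.50^7·0.50^4 = 0.161133
  k=8: C(11,8)·0.50^8·0.50^3 = 0.080566
  k=9: C(11,9)·0.50^9·0.50^2 = 0.026855
  k=10: C(11,10)·0.50^10·0.50^1 = 0.005371
  k=11: C(11,11)·0.50^11·0.50^0 = 0.000488
Total = 0.274414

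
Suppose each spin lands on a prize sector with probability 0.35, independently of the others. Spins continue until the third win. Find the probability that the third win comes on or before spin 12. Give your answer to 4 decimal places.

0.8487

Finishing within 12 spins ⇔ at least 3 successes in the first 12. With X ~ Binomial(12, 0.35), P(Y ≤ 12) = 1 − P(X ≤ 2).
  k=0: C(12,0)·0.35^0·0.65^12 = 0.005688
  k=1: C(12,1)·0.35^1·0.65^11 = 0.036753
  k=2: C(12,2)·0.35^2·0.65^10 = 0.108846
1 − 0.151288 = 0.848712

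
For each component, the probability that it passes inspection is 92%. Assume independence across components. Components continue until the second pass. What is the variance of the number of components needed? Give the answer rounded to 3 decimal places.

0.189

Y = total components until the second success; negative binomial with r=2, p=0.92.
Var(Y) = r(1−p)/p² = 2·0.08 / 0.92² = 0.18904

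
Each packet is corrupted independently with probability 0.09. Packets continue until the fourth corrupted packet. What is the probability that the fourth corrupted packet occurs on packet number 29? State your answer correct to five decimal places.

Y = trial on which the fourth success occurs; negative binomial, r=4, p=0.09.
P(Y=29) = C(28,3) · p^4 · (1−p)^25
= 3276 · 6.561e-05 · 0.094631 = 0.0203399

0.02034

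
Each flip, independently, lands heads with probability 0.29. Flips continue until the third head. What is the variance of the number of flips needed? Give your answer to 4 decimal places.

Y = total flips until the third success; negative binomial with r=3, p=0.29.
Var(Y) = r(1−p)/p² = 3·0.71 / 0.29² = 25.326992

25.3270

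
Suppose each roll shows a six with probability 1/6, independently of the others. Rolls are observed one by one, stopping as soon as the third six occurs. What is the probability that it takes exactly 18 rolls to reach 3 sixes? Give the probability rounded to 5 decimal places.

0.04087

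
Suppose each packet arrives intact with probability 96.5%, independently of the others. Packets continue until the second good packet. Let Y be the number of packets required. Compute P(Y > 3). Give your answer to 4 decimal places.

Needing more than 3 packets ⇔ fewer than 2 successes in the first 3. With X ~ Binomial(3, 0.965), P(Y > 3) = P(X ≤ 1).
  k=0: C(3,0)·0.965^0·0.035^3 = 0.000043
  k=1: C(3,1)·0.965^1·0.035^2 = 0.003546
P(X ≤ 1) = 0.003589

0.0036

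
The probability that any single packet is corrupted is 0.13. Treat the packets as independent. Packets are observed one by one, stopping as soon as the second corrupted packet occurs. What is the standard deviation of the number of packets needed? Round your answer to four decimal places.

Y = total packets until the second success; negative binomial with r=2, p=0.13.
SD(Y) = √[r(1−p)/p²] = √(102.958580) = 10.146851

10.1469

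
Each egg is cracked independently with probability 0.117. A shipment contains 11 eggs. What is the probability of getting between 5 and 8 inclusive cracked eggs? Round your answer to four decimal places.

0.0055

X ~ Binomial(11, 0.117); P(5 ≤ X ≤ 8) = Σ C(11,k) p^k (1−p)^(11−k) over k:
  k=5: C(11,5)·0.117^5·0.883^6 = 0.004801
  k=6: C(11,6)·0.117^6·0.883^5 = 0.000636
  k=7: C(11,7)·0.117^7·0.883^4 = 0.000060
  k=8: C(11,8)·0.117^8·0.883^3 = 0.000004
Total = 0.005501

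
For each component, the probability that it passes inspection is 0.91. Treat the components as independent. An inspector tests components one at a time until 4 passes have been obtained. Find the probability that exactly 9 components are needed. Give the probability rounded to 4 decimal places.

Y = trial on which the fourth success occurs; negative binomial, r=4, p=0.91.
P(Y=9) = C(8,3) · p^4 · (1−p)^5
= 56 · 0.68575 · 5.9049e-06 = 0.000227

0.0002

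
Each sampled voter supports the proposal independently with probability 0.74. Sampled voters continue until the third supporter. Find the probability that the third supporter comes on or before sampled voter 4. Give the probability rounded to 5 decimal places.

Finishing within 4 sampled voters ⇔ at least 3 successes in the first 4. With X ~ Binomial(4, 0.74), P(Y ≤ 4) = 1 − P(X ≤ 2).
  k=0: C(4,0)·0.74^0·0.26^4 = 0.0045698
  k=1: C(4,1)·0.74^1·0.26^3 = 0.0520250
  k=2: C(4,2)·0.74^2·0.26^2 = 0.2221066
1 − 0.2787013 = 0.7212987

0.72130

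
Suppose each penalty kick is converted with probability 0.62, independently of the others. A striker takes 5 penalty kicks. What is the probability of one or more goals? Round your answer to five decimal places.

P(at least one) = 1 − P(none) = 1 − (1 − 0.62)^5
= 1 − 0.0079235 = 0.9920765

0.99208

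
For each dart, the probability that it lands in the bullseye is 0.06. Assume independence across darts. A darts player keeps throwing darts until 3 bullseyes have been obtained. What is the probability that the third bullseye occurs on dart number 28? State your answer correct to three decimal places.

0.016

Y = trial on which the third success occurs; negative binomial, r=3, p=0.06.
P(Y=28) = C(27,2) · p^3 · (1−p)^25
= 351 · 0.000216 · 0.21291 = 0.01614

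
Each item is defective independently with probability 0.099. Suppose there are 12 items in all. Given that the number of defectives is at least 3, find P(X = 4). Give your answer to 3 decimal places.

X ~ Binomial(12, 0.099). Want P(X=4 | X≥3) = P(X=4) / P(X≥3).
P(X=4) = C(12,4)·0.099^4·0.901^8 = 0.02065
P(X≥3) = 1 − 0.28622 − 0.37739 − 0.22807 = 0.10833
Ratio = 0.02065 / 0.10833 = 0.19064

0.191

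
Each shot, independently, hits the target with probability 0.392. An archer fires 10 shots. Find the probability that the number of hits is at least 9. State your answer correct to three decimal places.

X ~ Binomial(10, 0.392); P(X ≥ 9) = Σ C(10,k) p^k (1−p)^(10−k) over k:
  k=9: C(10,9)·0.392^9·0.608^1 = 0.00133
  k=10: C(10,10)·0.392^10·0.608^0 = 0.00009
Total = 0.00141

0.001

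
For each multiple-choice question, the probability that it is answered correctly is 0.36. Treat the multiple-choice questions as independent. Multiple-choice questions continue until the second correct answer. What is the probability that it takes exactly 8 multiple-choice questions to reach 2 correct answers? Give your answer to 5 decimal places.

Y = trial on which the second success occurs; negative binomial, r=2, p=0.36.
P(Y=8) = C(7,1) · p^2 · (1−p)^6
= 7 · 0.1296 · 0.068719 = 0.0623423

0.06234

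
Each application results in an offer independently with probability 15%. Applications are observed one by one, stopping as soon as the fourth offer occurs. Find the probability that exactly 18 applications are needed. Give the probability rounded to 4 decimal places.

0.0354

Y = trial on which the fourth success occurs; negative binomial, r=4, p=0.15.
P(Y=18) = C(17,3) · p^4 · (1−p)^14
= 680 · 0.00050625 · 0.10277 = 0.035378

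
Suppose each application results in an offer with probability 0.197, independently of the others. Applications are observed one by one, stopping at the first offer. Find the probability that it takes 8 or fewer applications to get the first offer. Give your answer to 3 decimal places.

0.827

Y = number of applications to the first success; geometric, p = 0.197.
P(Y ≤ 8) = 1 − (1−p)^8 = 1 − 0.17287 = 0.82713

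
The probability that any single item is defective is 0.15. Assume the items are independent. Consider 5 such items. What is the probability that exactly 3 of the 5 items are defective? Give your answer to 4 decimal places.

0.0244

X ~ Binomial(n=5, p=0.15).
P(X=3) = C(5,3) · p^3 · (1−p)^2
= 10 · 0.003375 · 0.7225 = 0.024384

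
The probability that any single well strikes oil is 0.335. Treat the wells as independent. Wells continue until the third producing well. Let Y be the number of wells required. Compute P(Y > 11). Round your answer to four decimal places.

0.2306

Needing more than 11 wells ⇔ fewer than 3 successes in the first 11. With X ~ Binomial(11, 0.335), P(Y > 11) = P(X ≤ 2).
  k=0: C(11,0)·0.335^0·0.665^11 = 0.011247
  k=1: C(11,1)·0.335^1·0.665^10 = 0.062324
  k=2: C(11,2)·0.335^2·0.665^9 = 0.156981
P(X ≤ 2) = 0.230552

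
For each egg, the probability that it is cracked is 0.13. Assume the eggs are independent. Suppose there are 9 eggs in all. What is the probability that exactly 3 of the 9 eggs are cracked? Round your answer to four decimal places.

X ~ Binomial(n=9, p=0.13).
P(X=3) = C(9,3) · p^3 · (1−p)^6
= 84 · 0.002197 · 0.43363 = 0.080025

0.0800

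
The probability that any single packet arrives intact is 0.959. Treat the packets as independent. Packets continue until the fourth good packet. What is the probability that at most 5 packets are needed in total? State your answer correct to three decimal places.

Finishing within 5 packets ⇔ at least 4 successes in the first 5. With X ~ Binomial(5, 0.959), P(Y ≤ 5) = 1 − P(X ≤ 3).
  k=0: C(5,0)·0.959^0·0.041^5 = 0.00000
  k=1: C(5,1)·0.959^1·0.041^4 = 0.00001
  k=2: C(5,2)·0.959^2·0.041^3 = 0.00063
  k=3: C(5,3)·0.959^3·0.041^2 = 0.01483
1 − 0.01547 = 0.98453

0.985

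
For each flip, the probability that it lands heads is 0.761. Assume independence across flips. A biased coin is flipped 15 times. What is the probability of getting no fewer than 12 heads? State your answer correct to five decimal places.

0.50145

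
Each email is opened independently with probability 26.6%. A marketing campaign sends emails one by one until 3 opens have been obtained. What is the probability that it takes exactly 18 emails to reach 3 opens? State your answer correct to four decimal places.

Y = trial on which the third success occurs; negative binomial, r=3, p=0.266.
P(Y=18) = C(17,2) · p^3 · (1−p)^15
= 136 · 0.018821 · 0.0096703 = 0.024753

0.0248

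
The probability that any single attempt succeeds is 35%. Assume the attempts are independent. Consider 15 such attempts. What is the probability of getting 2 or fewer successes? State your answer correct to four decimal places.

0.0617

X ~ Binomial(15, 0.35); P(X ≤ 2) = Σ C(15,k) p^k (1−p)^(15−k) over k:
  k=0: C(15,0)·0.35^0·0.65^15 = 0.001562
  k=1: C(15,1)·0.35^1·0.65^14 = 0.012617
  k=2: C(15,2)·0.35^2·0.65^13 = 0.047555
Total = 0.061734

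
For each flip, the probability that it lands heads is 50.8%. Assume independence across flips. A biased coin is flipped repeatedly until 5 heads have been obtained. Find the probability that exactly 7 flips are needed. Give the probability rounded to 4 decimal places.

0.1228

Y = trial on which the fifth success occurs; negative binomial, r=5, p=0.508.
P(Y=7) = C(6,4) · p^5 · (1−p)^2
= 15 · 0.033831 · 0.24206 = 0.122840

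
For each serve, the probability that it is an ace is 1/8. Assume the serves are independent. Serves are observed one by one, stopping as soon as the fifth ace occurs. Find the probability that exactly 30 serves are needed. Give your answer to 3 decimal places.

0.026

Y = trial on which the fifth success occurs; negative binomial, r=5, p=0.125.
P(Y=30) = C(29,4) · p^5 · (1−p)^25
= 23751 · 3.0518e-05 · 0.035498 = 0.02573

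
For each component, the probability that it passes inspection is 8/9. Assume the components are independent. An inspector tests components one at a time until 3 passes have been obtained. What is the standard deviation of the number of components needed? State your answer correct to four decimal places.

0.6495

Y = total components until the third success; negative binomial with r=3, p=0.888889.
SD(Y) = √[r(1−p)/p²] = √(0.421875) = 0.649519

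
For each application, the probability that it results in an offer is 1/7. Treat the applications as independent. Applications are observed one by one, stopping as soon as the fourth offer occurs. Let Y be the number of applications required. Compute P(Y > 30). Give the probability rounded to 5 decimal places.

Needing more than 30 applications ⇔ fewer than 4 successes in the first 30. With X ~ Binomial(30, 0.142857), P(Y > 30) = P(X ≤ 3).
  k=0: C(30,0)·0.142857^0·0.857143^30 = 0.0098084
  k=1: C(30,1)·0.142857^1·0.857143^29 = 0.0490418
  k=2: C(30,2)·0.142857^2·0.857143^28 = 0.1185177
  k=3: C(30,3)·0.142857^3·0.857143^27 = 0.1843608
P(X ≤ 3) = 0.3617286

0.36173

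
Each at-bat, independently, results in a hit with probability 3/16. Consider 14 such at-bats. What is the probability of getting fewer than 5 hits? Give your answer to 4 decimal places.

0.8955

X ~ Binomial(14, 0.1875); P(X ≤ 4) = Σ C(14,k) p^k (1−p)^(14−k) over k:
  k=0: C(14,0)·0.1875^0·0.8125^14 = 0.054642
  k=1: C(14,1)·0.1875^1·0.8125^13 = 0.176536
  k=2: C(14,2)·0.1875^2·0.8125^12 = 0.264804
  k=3: C(14,3)·0.1875^3·0.8125^11 = 0.244434
  k=4: C(14,4)·0.1875^4·0.8125^10 = 0.155122
Total = 0.895538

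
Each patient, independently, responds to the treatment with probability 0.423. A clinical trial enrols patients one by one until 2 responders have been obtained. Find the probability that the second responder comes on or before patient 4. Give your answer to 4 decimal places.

Finishing within 4 patients ⇔ at least 2 successes in the first 4. With X ~ Binomial(4, 0.423), P(Y ≤ 4) = 1 − P(X ≤ 1).
  k=0: C(4,0)·0.423^0·0.577^4 = 0.110842
  k=1: C(4,1)·0.423^1·0.577^3 = 0.325033
1 − 0.435875 = 0.564125

0.5641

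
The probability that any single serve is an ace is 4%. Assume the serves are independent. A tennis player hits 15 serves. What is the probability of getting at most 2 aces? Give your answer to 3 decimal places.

0.980

X ~ Binomial(15, 0.04); P(X ≤ 2) = Σ C(15,k) p^k (1−p)^(15−k) over k:
  k=0: C(15,0)·0.04^0·0.96^15 = 0.54209
  k=1: C(15,1)·0.04^1·0.96^14 = 0.33880
  k=2: C(15,2)·0.04^2·0.96^13 = 0.09882
Total = 0.97971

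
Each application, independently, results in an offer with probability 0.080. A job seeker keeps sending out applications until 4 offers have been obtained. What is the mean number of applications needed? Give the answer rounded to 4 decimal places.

50.0000

Y = total applications until the fourth success; negative binomial with r=4, p=0.08.
E[Y] = r / p = 4 / 0.08 = 50.000000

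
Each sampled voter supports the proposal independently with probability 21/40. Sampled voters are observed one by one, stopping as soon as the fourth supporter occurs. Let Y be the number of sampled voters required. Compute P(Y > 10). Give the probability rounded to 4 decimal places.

0.1339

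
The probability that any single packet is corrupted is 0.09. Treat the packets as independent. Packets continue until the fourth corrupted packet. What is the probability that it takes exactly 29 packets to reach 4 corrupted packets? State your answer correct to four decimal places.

Y = trial on which the fourth success occurs; negative binomial, r=4, p=0.09.
P(Y=29) = C(28,3) · p^4 · (1−p)^25
= 3276 · 6.561e-05 · 0.094631 = 0.020340

0.0203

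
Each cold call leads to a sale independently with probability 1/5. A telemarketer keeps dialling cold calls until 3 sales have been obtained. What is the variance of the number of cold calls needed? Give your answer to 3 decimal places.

60.000

Y = total cold calls until the third success; negative binomial with r=3, p=0.20.
Var(Y) = r(1−p)/p² = 3·0.80 / 0.20² = 60.00000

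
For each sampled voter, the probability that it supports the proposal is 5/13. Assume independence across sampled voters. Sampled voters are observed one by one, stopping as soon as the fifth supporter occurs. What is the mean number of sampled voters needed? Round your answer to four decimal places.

13.0000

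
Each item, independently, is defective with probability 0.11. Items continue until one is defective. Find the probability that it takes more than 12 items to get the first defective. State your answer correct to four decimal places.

Y = number of items to the first success; geometric, p = 0.11.
P(Y > 12) = P(first 12 all fail) = (1−p)^12 = 0.246990

0.2470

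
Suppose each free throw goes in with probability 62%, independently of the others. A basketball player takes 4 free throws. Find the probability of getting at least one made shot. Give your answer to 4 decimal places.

P(at least one) = 1 − P(none) = 1 − (1 − 0.62)^4
= 1 − 0.020851 = 0.979149

0.9791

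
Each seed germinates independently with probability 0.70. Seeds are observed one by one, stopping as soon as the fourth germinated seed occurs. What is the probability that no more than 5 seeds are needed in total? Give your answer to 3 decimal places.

0.528

Finishing within 5 seeds ⇔ at least 4 successes in the first 5. With X ~ Binomial(5, 0.70), P(Y ≤ 5) = 1 − P(X ≤ 3).
  k=0: C(5,0)·0.70^0·0.30^5 = 0.00243
  k=1: C(5,1)·0.70^1·0.30^4 = 0.02835
  k=2: C(5,2)·0.70^2·0.30^3 = 0.13230
  k=3: C(5,3)·0.70^3·0.30^2 = 0.30870
1 − 0.47178 = 0.52822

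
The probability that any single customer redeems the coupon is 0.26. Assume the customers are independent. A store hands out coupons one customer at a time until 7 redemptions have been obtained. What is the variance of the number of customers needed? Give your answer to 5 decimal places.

Y = total customers until the seventh success; negative binomial with r=7, p=0.26.
Var(Y) = r(1−p)/p² = 7·0.74 / 0.26² = 76.6272189

76.62722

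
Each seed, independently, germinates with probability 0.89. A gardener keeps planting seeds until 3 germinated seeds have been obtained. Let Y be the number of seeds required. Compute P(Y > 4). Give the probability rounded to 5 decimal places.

Needing more than 4 seeds ⇔ fewer than 3 successes in the first 4. With X ~ Binomial(4, 0.89), P(Y > 4) = P(X ≤ 2).
  k=0: C(4,0)·0.89^0·0.11^4 = 0.0001464
  k=1: C(4,1)·0.89^1·0.11^3 = 0.0047384
  k=2: C(4,2)·0.89^2·0.11^2 = 0.0575065
P(X ≤ 2) = 0.0623912

0.06239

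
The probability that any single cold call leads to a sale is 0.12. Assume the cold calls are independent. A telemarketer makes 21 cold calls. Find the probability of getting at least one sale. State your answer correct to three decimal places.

0.932

P(at least one) = 1 − P(none) = 1 − (1 − 0.12)^21
= 1 − 0.06826 = 0.93174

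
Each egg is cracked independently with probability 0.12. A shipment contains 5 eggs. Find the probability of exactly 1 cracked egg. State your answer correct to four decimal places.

0.3598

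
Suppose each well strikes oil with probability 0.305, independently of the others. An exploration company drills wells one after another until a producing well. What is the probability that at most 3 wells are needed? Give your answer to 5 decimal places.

0.66430

Y = number of wells to the first success; geometric, p = 0.305.
P(Y ≤ 3) = 1 − (1−p)^3 = 1 − 0.3357024 = 0.6642976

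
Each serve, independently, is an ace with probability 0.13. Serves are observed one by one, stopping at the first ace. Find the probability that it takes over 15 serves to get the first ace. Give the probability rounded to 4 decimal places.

Y = number of serves to the first success; geometric, p = 0.13.
P(Y > 15) = P(first 15 all fail) = (1−p)^15 = 0.123819

0.1238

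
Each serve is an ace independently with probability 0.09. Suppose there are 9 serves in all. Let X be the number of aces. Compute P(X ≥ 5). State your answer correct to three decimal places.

0.001

X ~ Binomial(9, 0.09); P(X ≥ 5) = Σ C(9,k) p^k (1−p)^(9−k) over k:
  k=5: C(9,5)·0.09^5·0.91^4 = 0.00051
  k=6: C(9,6)·0.09^6·0.91^3 = 0.00003
  k=7: C(9,7)·0.09^7·0.91^2 = 0.00000
  k=8: C(9,8)·0.09^8·0.91^1 = 0.00000
  k=9: C(9,9)·0.09^9·0.91^0 = 0.00000
Total = 0.00055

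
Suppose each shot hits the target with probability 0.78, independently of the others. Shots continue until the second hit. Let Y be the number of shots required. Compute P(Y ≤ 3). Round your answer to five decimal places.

0.87610

Finishing within 3 shots ⇔ at least 2 successes in the first 3. With X ~ Binomial(3, 0.78), P(Y ≤ 3) = 1 − P(X ≤ 1).
  k=0: C(3,0)·0.78^0·0.22^3 = 0.0106480
  k=1: C(3,1)·0.78^1·0.22^2 = 0.1132560
1 − 0.1239040 = 0.8760960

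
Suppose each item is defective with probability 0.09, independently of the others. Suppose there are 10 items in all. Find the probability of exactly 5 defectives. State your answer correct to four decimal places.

X ~ Binomial(n=10, p=0.09).
P(X=5) = C(10,5) · p^5 · (1−p)^5
= 252 · 5.9049e-06 · 0.62403 = 0.000929

0.0009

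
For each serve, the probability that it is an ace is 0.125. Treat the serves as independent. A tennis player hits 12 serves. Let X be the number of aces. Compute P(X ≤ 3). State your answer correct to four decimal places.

0.9472

X ~ Binomial(12, 0.125); P(X ≤ 3) = Σ C(12,k) p^k (1−p)^(12−k) over k:
  k=0: C(12,0)·0.125^0·0.875^12 = 0.201417
  k=1: C(12,1)·0.125^1·0.875^11 = 0.345287
  k=2: C(12,2)·0.125^2·0.875^10 = 0.271297
  k=3: C(12,3)·0.125^3·0.875^9 = 0.129189
Total = 0.947190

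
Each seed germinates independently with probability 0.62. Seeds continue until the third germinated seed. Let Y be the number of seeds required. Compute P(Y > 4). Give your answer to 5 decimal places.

Needing more than 4 seeds ⇔ fewer than 3 successes in the first 4. With X ~ Binomial(4, 0.62), P(Y > 4) = P(X ≤ 2).
  k=0: C(4,0)·0.62^0·0.38^4 = 0.0208514
  k=1: C(4,1)·0.62^1·0.38^3 = 0.1360826
  k=2: C(4,2)·0.62^2·0.38^2 = 0.3330442
P(X ≤ 2) = 0.4899781

0.48998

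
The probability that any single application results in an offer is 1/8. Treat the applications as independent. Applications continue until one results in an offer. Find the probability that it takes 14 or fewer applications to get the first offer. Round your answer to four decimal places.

0.8458

Y = number of applications to the first success; geometric, p = 0.125.
P(Y ≤ 14) = 1 − (1−p)^14 = 1 − 0.154210 = 0.845790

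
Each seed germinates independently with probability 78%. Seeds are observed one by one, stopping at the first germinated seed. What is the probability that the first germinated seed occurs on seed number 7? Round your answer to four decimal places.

0.0001

Geometric (trials to first success), p = 0.78.
P(Y = 7) = (1−p)^6 · p = 0.00011338 · 0.78 = 0.000088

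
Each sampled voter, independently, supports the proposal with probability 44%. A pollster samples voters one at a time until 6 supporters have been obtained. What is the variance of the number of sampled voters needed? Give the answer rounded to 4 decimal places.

17.3554

Y = total sampled voters until the sixth success; negative binomial with r=6, p=0.44.
Var(Y) = r(1−p)/p² = 6·0.56 / 0.44² = 17.355372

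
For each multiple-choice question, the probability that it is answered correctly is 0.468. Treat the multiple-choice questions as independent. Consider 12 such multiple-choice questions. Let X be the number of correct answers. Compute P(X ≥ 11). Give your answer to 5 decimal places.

0.00162

X ~ Binomial(12, 0.468); P(X ≥ 11) = Σ C(12,k) p^k (1−p)^(12−k) over k:
  k=11: C(12,11)·0.468^11·0.532^1 = 0.0015059
  k=12: C(12,12)·0.468^12·0.532^0 = 0.0001104
Total = 0.0016163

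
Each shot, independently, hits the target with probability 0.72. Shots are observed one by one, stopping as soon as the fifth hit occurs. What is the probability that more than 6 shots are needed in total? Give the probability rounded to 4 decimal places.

0.5356

Needing more than 6 shots ⇔ fewer than 5 successes in the first 6. With X ~ Binomial(6, 0.72), P(Y > 6) = P(X ≤ 4).
  k=0: C(6,0)·0.72^0·0.28^6 = 0.000482
  k=1: C(6,1)·0.72^1·0.28^5 = 0.007435
  k=2: C(6,2)·0.72^2·0.28^4 = 0.047796
  k=3: C(6,3)·0.72^3·0.28^3 = 0.163871
  k=4: C(6,4)·0.72^4·0.28^2 = 0.316037
P(X ≤ 4) = 0.535620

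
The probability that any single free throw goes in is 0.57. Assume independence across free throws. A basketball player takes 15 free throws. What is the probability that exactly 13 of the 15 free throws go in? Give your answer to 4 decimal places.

X ~ Binomial(n=15, p=0.57).
P(X=13) = C(15,13) · p^13 · (1−p)^2
= 105 · 0.00067046 · 0.1849 = 0.013017

0.0130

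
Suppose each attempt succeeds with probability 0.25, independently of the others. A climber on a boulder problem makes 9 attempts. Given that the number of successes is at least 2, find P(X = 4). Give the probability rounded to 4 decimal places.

0.1669

X ~ Binomial(9, 0.25). Want P(X=4 | X≥2) = P(X=4) / P(X≥2).
P(X=4) = C(9,4)·0.25^4·0.75^5 = 0.116798
P(X≥2) = 1 − 0.075085 − 0.225254 = 0.699661
Ratio = 0.116798 / 0.699661 = 0.166936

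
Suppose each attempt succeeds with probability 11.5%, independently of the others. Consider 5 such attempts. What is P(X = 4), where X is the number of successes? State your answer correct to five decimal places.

0.00077

X ~ Binomial(n=5, p=0.115).
P(X=4) = C(5,4) · p^4 · (1−p)^1
= 5 · 0.0001749 · 0.885 = 0.0007739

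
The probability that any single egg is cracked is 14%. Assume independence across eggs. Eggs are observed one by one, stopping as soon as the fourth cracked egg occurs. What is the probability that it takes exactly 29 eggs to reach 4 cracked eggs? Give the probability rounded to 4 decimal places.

0.0290

Y = trial on which the fourth success occurs; negative binomial, r=4, p=0.14.
P(Y=29) = C(28,3) · p^4 · (1−p)^25
= 3276 · 0.00038416 · 0.023039 = 0.028995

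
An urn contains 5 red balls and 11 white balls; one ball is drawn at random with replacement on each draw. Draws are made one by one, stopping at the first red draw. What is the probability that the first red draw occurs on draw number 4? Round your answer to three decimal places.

0.102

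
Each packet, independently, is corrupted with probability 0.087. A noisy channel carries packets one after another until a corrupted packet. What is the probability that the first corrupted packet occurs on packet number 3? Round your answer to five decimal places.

0.07252

Geometric (trials to first success), p = 0.087.
P(Y = 3) = (1−p)^2 · p = 0.83357 · 0.087 = 0.0725205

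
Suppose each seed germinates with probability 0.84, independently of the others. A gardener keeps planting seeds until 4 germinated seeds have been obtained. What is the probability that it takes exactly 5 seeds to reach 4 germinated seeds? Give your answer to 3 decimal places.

0.319

Y = trial on which the fourth success occurs; negative binomial, r=4, p=0.84.
P(Y=5) = C(4,3) · p^4 · (1−p)^1
= 4 · 0.49787 · 0.16 = 0.31864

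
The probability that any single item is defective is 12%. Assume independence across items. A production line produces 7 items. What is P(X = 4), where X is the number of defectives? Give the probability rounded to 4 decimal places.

X ~ Binomial(n=7, p=0.12).
P(X=4) = C(7,4) · p^4 · (1−p)^3
= 35 · 0.00020736 · 0.68147 = 0.004946

0.0049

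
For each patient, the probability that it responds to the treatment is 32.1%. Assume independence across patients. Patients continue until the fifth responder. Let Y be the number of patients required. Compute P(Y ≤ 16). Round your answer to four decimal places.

0.6214

Finishing within 16 patients ⇔ at least 5 successes in the first 16. With X ~ Binomial(16, 0.321), P(Y ≤ 16) = 1 − P(X ≤ 4).
  k=0: C(16,0)·0.321^0·0.679^16 = 0.002041
  k=1: C(16,1)·0.321^1·0.679^15 = 0.015441
  k=2: C(16,2)·0.321^2·0.679^14 = 0.054748
  k=3: C(16,3)·0.321^3·0.679^13 = 0.120784
  k=4: C(16,4)·0.321^4·0.679^12 = 0.185579
1 − 0.378593 = 0.621407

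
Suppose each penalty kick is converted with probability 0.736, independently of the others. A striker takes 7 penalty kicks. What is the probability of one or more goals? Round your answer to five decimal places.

0.99991

P(at least one) = 1 − P(none) = 1 − (1 − 0.736)^7
= 1 − 0.0000894 = 0.9999106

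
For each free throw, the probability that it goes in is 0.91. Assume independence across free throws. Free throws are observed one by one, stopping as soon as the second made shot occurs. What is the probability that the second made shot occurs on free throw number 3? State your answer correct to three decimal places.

Y = trial on which the second success occurs; negative binomial, r=2, p=0.91.
P(Y=3) = C(2,1) · p^2 · (1−p)^1
= 2 · 0.8281 · 0.09 = 0.14906

0.149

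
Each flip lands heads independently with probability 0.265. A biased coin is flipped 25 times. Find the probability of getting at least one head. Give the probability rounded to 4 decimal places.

0.9995

P(at least one) = 1 − P(none) = 1 − (1 − 0.265)^25
= 1 − 0.000454 = 0.999546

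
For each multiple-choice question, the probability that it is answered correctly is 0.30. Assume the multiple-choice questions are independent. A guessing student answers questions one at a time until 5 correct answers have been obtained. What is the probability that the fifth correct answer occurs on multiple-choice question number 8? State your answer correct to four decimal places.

0.0292

Y = trial on which the fifth success occurs; negative binomial, r=5, p=0.30.
P(Y=8) = C(7,4) · p^5 · (1−p)^3
= 35 · 0.00243 · 0.343 = 0.029172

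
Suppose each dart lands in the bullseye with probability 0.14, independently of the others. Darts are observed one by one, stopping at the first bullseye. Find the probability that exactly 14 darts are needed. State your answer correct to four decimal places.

Geometric (trials to first success), p = 0.14.
P(Y = 14) = (1−p)^13 · p = 0.14076 · 0.14 = 0.019706

0.0197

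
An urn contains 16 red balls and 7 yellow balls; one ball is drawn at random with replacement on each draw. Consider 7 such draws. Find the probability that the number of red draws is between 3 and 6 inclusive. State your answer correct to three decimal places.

0.891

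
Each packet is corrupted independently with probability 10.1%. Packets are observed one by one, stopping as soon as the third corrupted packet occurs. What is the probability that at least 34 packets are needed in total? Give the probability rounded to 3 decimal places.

0.339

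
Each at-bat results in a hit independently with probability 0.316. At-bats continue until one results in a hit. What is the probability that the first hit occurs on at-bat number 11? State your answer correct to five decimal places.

Geometric (trials to first success), p = 0.316.
P(Y = 11) = (1−p)^10 · p = 0.022416 · 0.316 = 0.0070835

0.00708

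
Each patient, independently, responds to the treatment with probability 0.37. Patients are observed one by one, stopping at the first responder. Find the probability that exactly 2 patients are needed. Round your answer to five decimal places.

Geometric (trials to first success), p = 0.37.
P(Y = 2) = (1−p)^1 · p = 0.63 · 0.37 = 0.2331000

0.23310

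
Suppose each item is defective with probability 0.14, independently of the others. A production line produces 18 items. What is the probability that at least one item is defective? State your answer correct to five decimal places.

P(at least one) = 1 − P(none) = 1 − (1 − 0.14)^18
= 1 − 0.0662174 = 0.9337826

0.93378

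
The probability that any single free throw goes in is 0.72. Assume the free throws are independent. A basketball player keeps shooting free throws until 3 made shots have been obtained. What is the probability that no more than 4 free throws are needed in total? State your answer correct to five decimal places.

0.68678

Finishing within 4 free throws ⇔ at least 3 successes in the first 4. With X ~ Binomial(4, 0.72), P(Y ≤ 4) = 1 − P(X ≤ 2).
  k=0: C(4,0)·0.72^0·0.28^4 = 0.0061466
  k=1: C(4,1)·0.72^1·0.28^3 = 0.0632218
  k=2: C(4,2)·0.72^2·0.28^2 = 0.2438554
1 − 0.3132237 = 0.6867763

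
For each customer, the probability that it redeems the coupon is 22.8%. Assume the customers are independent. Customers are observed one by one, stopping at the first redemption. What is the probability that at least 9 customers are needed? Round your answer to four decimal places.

0.1262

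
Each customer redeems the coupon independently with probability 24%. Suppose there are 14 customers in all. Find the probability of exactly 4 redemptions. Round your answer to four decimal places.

0.2135

X ~ Binomial(n=14, p=0.24).
P(X=4) = C(14,4) · p^4 · (1−p)^10
= 1001 · 0.0033178 · 0.064289 = 0.213508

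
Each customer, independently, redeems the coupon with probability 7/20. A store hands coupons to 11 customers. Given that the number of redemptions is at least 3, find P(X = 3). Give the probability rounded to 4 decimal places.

0.2818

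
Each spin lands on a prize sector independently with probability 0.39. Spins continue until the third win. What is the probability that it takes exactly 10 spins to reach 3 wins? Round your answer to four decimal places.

Y = trial on which the third success occurs; negative binomial, r=3, p=0.39.
P(Y=10) = C(9,2) · p^3 · (1−p)^7
= 36 · 0.059319 · 0.031427 = 0.067113

0.0671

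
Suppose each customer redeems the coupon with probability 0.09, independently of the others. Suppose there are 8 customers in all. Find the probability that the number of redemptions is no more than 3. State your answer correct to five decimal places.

0.99659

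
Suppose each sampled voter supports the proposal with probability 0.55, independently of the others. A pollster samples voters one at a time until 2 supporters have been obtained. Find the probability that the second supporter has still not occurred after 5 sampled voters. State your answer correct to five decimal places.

0.13122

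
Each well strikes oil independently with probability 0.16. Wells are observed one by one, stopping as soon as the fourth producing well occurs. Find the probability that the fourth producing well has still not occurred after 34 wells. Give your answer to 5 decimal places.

0.18429

Needing more than 34 wells ⇔ fewer than 4 successes in the first 34. With X ~ Binomial(34, 0.16), P(Y > 34) = P(X ≤ 3).
  k=0: C(34,0)·0.16^0·0.84^34 = 0.0026638
  k=1: C(34,1)·0.16^1·0.84^33 = 0.0172510
  k=2: C(34,2)·0.16^2·0.84^32 = 0.0542176
  k=3: C(34,3)·0.16^3·0.84^31 = 0.1101563
P(X ≤ 3) = 0.1842887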